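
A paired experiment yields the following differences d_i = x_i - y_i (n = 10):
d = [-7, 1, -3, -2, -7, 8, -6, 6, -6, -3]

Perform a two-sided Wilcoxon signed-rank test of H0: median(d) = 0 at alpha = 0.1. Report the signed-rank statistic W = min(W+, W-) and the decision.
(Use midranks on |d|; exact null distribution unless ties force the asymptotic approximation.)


Step 1: Drop any zero differences (none here) and take |d_i|.
|d| = [7, 1, 3, 2, 7, 8, 6, 6, 6, 3]
Step 2: Midrank |d_i| (ties get averaged ranks).
ranks: |7|->8.5, |1|->1, |3|->3.5, |2|->2, |7|->8.5, |8|->10, |6|->6, |6|->6, |6|->6, |3|->3.5
Step 3: Attach original signs; sum ranks with positive sign and with negative sign.
W+ = 1 + 10 + 6 = 17
W- = 8.5 + 3.5 + 2 + 8.5 + 6 + 6 + 3.5 = 38
(Check: W+ + W- = 55 should equal n(n+1)/2 = 55.)
Step 4: Test statistic W = min(W+, W-) = 17.
Step 5: Ties in |d|, so use the tie-corrected normal approximation.
        E[W] = n(n+1)/4 = 10*11/4 = 27.5.
        Tie groups: |d|=3 (t=2), |d|=6 (t=3), |d|=7 (t=2); sum(t^3 - t) = 36.
        Var[W] = n(n+1)(2n+1)/24 - sum(t^3-t)/48 = 2310/24 - 36/48 = 95.5.
        z = (W - E[W]) / sqrt(Var[W]) = (17 - 27.5) / 9.7724 = -1.0745.
        Two-sided p = 2*Phi(z) = 0.282619.
Step 6: alpha = 0.1. fail to reject H0.

W+ = 17, W- = 38, W = min = 17, p = 0.282619, fail to reject H0.


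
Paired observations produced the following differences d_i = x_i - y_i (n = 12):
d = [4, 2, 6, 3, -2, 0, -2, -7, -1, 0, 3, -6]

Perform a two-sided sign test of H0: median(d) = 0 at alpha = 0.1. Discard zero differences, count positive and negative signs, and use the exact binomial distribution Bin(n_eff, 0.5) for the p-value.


Step 1: Discard zero differences. Original n = 12; n_eff = number of nonzero differences = 10.
Nonzero differences (with sign): +4, +2, +6, +3, -2, -2, -7, -1, +3, -6
Step 2: Count signs: positive = 5, negative = 5.
Step 3: Under H0: P(positive) = 0.5, so the number of positives S ~ Bin(10, 0.5).
Step 4: Two-sided exact p-value = sum of Bin(10,0.5) probabilities at or below the observed probability = 1.000000.
Step 5: alpha = 0.1. fail to reject H0.

n_eff = 10, pos = 5, neg = 5, p = 1.000000, fail to reject H0.


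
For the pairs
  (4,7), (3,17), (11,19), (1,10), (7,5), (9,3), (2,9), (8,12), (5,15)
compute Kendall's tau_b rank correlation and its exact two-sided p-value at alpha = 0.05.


Step 1: Enumerate the 36 unordered pairs (i,j) with i<j and classify each by sign(x_j-x_i) * sign(y_j-y_i).
  (1,2):dx=-1,dy=+10->D; (1,3):dx=+7,dy=+12->C; (1,4):dx=-3,dy=+3->D; (1,5):dx=+3,dy=-2->D
  (1,6):dx=+5,dy=-4->D; (1,7):dx=-2,dy=+2->D; (1,8):dx=+4,dy=+5->C; (1,9):dx=+1,dy=+8->C
  (2,3):dx=+8,dy=+2->C; (2,4):dx=-2,dy=-7->C; (2,5):dx=+4,dy=-12->D; (2,6):dx=+6,dy=-14->D
  (2,7):dx=-1,dy=-8->C; (2,8):dx=+5,dy=-5->D; (2,9):dx=+2,dy=-2->D; (3,4):dx=-10,dy=-9->C
  (3,5):dx=-4,dy=-14->C; (3,6):dx=-2,dy=-16->C; (3,7):dx=-9,dy=-10->C; (3,8):dx=-3,dy=-7->C
  (3,9):dx=-6,dy=-4->C; (4,5):dx=+6,dy=-5->D; (4,6):dx=+8,dy=-7->D; (4,7):dx=+1,dy=-1->D
  (4,8):dx=+7,dy=+2->C; (4,9):dx=+4,dy=+5->C; (5,6):dx=+2,dy=-2->D; (5,7):dx=-5,dy=+4->D
  (5,8):dx=+1,dy=+7->C; (5,9):dx=-2,dy=+10->D; (6,7):dx=-7,dy=+6->D; (6,8):dx=-1,dy=+9->D
  (6,9):dx=-4,dy=+12->D; (7,8):dx=+6,dy=+3->C; (7,9):dx=+3,dy=+6->C; (8,9):dx=-3,dy=+3->D
Step 2: C = 17, D = 19, total pairs = 36.
Step 3: tau = (C - D)/(n(n-1)/2) = (17 - 19)/36 = -0.055556.
Step 4: Exact two-sided p-value (enumerate n! = 362880 permutations of y under H0): p = 0.919455.
Step 5: alpha = 0.05. fail to reject H0.

tau_b = -0.0556 (C=17, D=19), p = 0.919455, fail to reject H0.


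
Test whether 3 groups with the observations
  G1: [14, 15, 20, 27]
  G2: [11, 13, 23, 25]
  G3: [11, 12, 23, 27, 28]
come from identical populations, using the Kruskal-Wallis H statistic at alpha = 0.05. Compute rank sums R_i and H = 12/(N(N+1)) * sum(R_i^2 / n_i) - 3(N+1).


Step 1: Combine all N = 13 observations and assign midranks.
sorted (value, group, rank): (11,G2,1.5), (11,G3,1.5), (12,G3,3), (13,G2,4), (14,G1,5), (15,G1,6), (20,G1,7), (23,G2,8.5), (23,G3,8.5), (25,G2,10), (27,G1,11.5), (27,G3,11.5), (28,G3,13)
Step 2: Sum ranks within each group.
R_1 = 29.5 (n_1 = 4)
R_2 = 24 (n_2 = 4)
R_3 = 37.5 (n_3 = 5)
Step 3: H = 12/(N(N+1)) * sum(R_i^2/n_i) - 3(N+1)
     = 12/(13*14) * (29.5^2/4 + 24^2/4 + 37.5^2/5) - 3*14
     = 0.065934 * 642.812 - 42
     = 0.383242.
Step 4: Ties present; correction factor C = 1 - 18/(13^3 - 13) = 0.991758. Corrected H = 0.383242 / 0.991758 = 0.386427.
Step 5: Under H0, H ~ chi^2(2); p-value = 0.824306.
Step 6: alpha = 0.05. fail to reject H0.

H = 0.3864, df = 2, p = 0.824306, fail to reject H0.


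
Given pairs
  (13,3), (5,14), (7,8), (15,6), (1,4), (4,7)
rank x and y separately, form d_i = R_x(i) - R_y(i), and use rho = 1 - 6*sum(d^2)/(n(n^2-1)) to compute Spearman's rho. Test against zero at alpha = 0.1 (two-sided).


Step 1: Rank x and y separately (midranks; no ties here).
rank(x): 13->5, 5->3, 7->4, 15->6, 1->1, 4->2
rank(y): 3->1, 14->6, 8->5, 6->3, 4->2, 7->4
Step 2: d_i = R_x(i) - R_y(i); compute d_i^2.
  (5-1)^2=16, (3-6)^2=9, (4-5)^2=1, (6-3)^2=9, (1-2)^2=1, (2-4)^2=4
sum(d^2) = 40.
Step 3: rho = 1 - 6*40 / (6*(6^2 - 1)) = 1 - 240/210 = -0.142857.
Step 4: Under H0, t = rho * sqrt((n-2)/(1-rho^2)) = -0.2887 ~ t(4).
Step 5: Two-sided p-value from the t-distribution with 4 df = 0.787172.
Step 6: alpha = 0.1. fail to reject H0.

rho = -0.1429, p = 0.787172, fail to reject H0 at alpha = 0.1.


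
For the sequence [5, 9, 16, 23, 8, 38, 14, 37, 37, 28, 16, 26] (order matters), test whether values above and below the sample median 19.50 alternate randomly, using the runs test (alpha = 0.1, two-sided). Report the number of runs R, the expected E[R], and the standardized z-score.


Step 1: Compute median = 19.50; label A = above, B = below.
Labels in order: BBBABABAAABA  (n_A = 6, n_B = 6)
Step 2: Count runs R = 8.
Step 3: Under H0 (random ordering), E[R] = 2*n_A*n_B/(n_A+n_B) + 1 = 2*6*6/12 + 1 = 7.0000.
        Var[R] = 2*n_A*n_B*(2*n_A*n_B - n_A - n_B) / ((n_A+n_B)^2 * (n_A+n_B-1)) = 4320/1584 = 2.7273.
        SD[R] = 1.6514.
Step 4: Continuity-corrected z = (R - 0.5 - E[R]) / SD[R] = (8 - 0.5 - 7.0000) / 1.6514 = 0.3028.
Step 5: Two-sided p-value via normal approximation = 2*(1 - Phi(|z|)) = 0.762069.
Step 6: alpha = 0.1. fail to reject H0.

R = 8, z = 0.3028, p = 0.762069, fail to reject H0.


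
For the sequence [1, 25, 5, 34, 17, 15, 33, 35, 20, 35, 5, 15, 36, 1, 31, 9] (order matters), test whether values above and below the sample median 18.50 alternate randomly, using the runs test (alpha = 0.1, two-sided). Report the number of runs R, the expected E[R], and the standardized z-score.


Step 1: Compute median = 18.50; label A = above, B = below.
Labels in order: BABABBAAAABBABAB  (n_A = 8, n_B = 8)
Step 2: Count runs R = 11.
Step 3: Under H0 (random ordering), E[R] = 2*n_A*n_B/(n_A+n_B) + 1 = 2*8*8/16 + 1 = 9.0000.
        Var[R] = 2*n_A*n_B*(2*n_A*n_B - n_A - n_B) / ((n_A+n_B)^2 * (n_A+n_B-1)) = 14336/3840 = 3.7333.
        SD[R] = 1.9322.
Step 4: Continuity-corrected z = (R - 0.5 - E[R]) / SD[R] = (11 - 0.5 - 9.0000) / 1.9322 = 0.7763.
Step 5: Two-sided p-value via normal approximation = 2*(1 - Phi(|z|)) = 0.437558.
Step 6: alpha = 0.1. fail to reject H0.

R = 11, z = 0.7763, p = 0.437558, fail to reject H0.


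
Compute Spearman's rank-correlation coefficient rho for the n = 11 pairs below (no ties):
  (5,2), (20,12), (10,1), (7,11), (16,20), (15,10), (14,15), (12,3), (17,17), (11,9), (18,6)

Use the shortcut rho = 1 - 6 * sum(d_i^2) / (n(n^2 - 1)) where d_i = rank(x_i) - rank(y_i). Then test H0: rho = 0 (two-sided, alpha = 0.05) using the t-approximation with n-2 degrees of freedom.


Step 1: Rank x and y separately (midranks; no ties here).
rank(x): 5->1, 20->11, 10->3, 7->2, 16->8, 15->7, 14->6, 12->5, 17->9, 11->4, 18->10
rank(y): 2->2, 12->8, 1->1, 11->7, 20->11, 10->6, 15->9, 3->3, 17->10, 9->5, 6->4
Step 2: d_i = R_x(i) - R_y(i); compute d_i^2.
  (1-2)^2=1, (11-8)^2=9, (3-1)^2=4, (2-7)^2=25, (8-11)^2=9, (7-6)^2=1, (6-9)^2=9, (5-3)^2=4, (9-10)^2=1, (4-5)^2=1, (10-4)^2=36
sum(d^2) = 100.
Step 3: rho = 1 - 6*100 / (11*(11^2 - 1)) = 1 - 600/1320 = 0.545455.
Step 4: Under H0, t = rho * sqrt((n-2)/(1-rho^2)) = 1.9524 ~ t(9).
Step 5: Two-sided p-value from the t-distribution with 9 df = 0.082651.
Step 6: alpha = 0.05. fail to reject H0.

rho = 0.5455, p = 0.082651, fail to reject H0 at alpha = 0.05.


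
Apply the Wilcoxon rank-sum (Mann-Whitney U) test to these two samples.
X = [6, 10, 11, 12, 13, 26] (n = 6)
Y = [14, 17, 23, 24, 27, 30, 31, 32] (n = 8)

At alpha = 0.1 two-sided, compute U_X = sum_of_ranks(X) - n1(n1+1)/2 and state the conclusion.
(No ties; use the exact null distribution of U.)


Step 1: Combine and sort all 14 observations; assign midranks.
sorted (value, group): (6,X), (10,X), (11,X), (12,X), (13,X), (14,Y), (17,Y), (23,Y), (24,Y), (26,X), (27,Y), (30,Y), (31,Y), (32,Y)
ranks: 6->1, 10->2, 11->3, 12->4, 13->5, 14->6, 17->7, 23->8, 24->9, 26->10, 27->11, 30->12, 31->13, 32->14
Step 2: Rank sum for X: R1 = 1 + 2 + 3 + 4 + 5 + 10 = 25.
Step 3: U_X = R1 - n1(n1+1)/2 = 25 - 6*7/2 = 25 - 21 = 4.
       U_Y = n1*n2 - U_X = 48 - 4 = 44.
Step 4: No ties, so the exact null distribution of U (based on enumerating the C(14,6) = 3003 equally likely rank assignments) gives the two-sided p-value.
Step 5: p-value = 0.007992; compare to alpha = 0.1. reject H0.

U_X = 4, p = 0.007992, reject H0 at alpha = 0.1.


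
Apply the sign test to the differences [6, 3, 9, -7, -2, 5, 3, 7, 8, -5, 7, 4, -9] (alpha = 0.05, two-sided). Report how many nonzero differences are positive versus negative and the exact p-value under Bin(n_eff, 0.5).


Step 1: Discard zero differences. Original n = 13; n_eff = number of nonzero differences = 13.
Nonzero differences (with sign): +6, +3, +9, -7, -2, +5, +3, +7, +8, -5, +7, +4, -9
Step 2: Count signs: positive = 9, negative = 4.
Step 3: Under H0: P(positive) = 0.5, so the number of positives S ~ Bin(13, 0.5).
Step 4: Two-sided exact p-value = sum of Bin(13,0.5) probabilities at or below the observed probability = 0.266846.
Step 5: alpha = 0.05. fail to reject H0.

n_eff = 13, pos = 9, neg = 4, p = 0.266846, fail to reject H0.


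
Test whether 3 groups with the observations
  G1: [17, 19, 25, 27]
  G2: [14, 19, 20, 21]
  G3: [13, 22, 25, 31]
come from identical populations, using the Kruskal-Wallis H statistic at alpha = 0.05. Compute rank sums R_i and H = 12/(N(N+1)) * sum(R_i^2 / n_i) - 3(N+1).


Step 1: Combine all N = 12 observations and assign midranks.
sorted (value, group, rank): (13,G3,1), (14,G2,2), (17,G1,3), (19,G1,4.5), (19,G2,4.5), (20,G2,6), (21,G2,7), (22,G3,8), (25,G1,9.5), (25,G3,9.5), (27,G1,11), (31,G3,12)
Step 2: Sum ranks within each group.
R_1 = 28 (n_1 = 4)
R_2 = 19.5 (n_2 = 4)
R_3 = 30.5 (n_3 = 4)
Step 3: H = 12/(N(N+1)) * sum(R_i^2/n_i) - 3(N+1)
     = 12/(12*13) * (28^2/4 + 19.5^2/4 + 30.5^2/4) - 3*13
     = 0.076923 * 523.625 - 39
     = 1.278846.
Step 4: Ties present; correction factor C = 1 - 12/(12^3 - 12) = 0.993007. Corrected H = 1.278846 / 0.993007 = 1.287852.
Step 5: Under H0, H ~ chi^2(2); p-value = 0.525226.
Step 6: alpha = 0.05. fail to reject H0.

H = 1.2879, df = 2, p = 0.525226, fail to reject H0.


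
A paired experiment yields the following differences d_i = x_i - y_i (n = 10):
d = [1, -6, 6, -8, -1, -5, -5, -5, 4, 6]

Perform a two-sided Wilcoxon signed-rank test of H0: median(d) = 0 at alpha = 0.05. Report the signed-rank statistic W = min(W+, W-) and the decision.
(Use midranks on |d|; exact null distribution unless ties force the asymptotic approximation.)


Step 1: Drop any zero differences (none here) and take |d_i|.
|d| = [1, 6, 6, 8, 1, 5, 5, 5, 4, 6]
Step 2: Midrank |d_i| (ties get averaged ranks).
ranks: |1|->1.5, |6|->8, |6|->8, |8|->10, |1|->1.5, |5|->5, |5|->5, |5|->5, |4|->3, |6|->8
Step 3: Attach original signs; sum ranks with positive sign and with negative sign.
W+ = 1.5 + 8 + 3 + 8 = 20.5
W- = 8 + 10 + 1.5 + 5 + 5 + 5 = 34.5
(Check: W+ + W- = 55 should equal n(n+1)/2 = 55.)
Step 4: Test statistic W = min(W+, W-) = 20.5.
Step 5: Ties in |d|, so use the tie-corrected normal approximation.
        E[W] = n(n+1)/4 = 10*11/4 = 27.5.
        Tie groups: |d|=1 (t=2), |d|=5 (t=3), |d|=6 (t=3); sum(t^3 - t) = 54.
        Var[W] = n(n+1)(2n+1)/24 - sum(t^3-t)/48 = 2310/24 - 54/48 = 95.125.
        z = (W - E[W]) / sqrt(Var[W]) = (20.5 - 27.5) / 9.7532 = -0.7177.
        Two-sided p = 2*Phi(z) = 0.472934.
Step 6: alpha = 0.05. fail to reject H0.

W+ = 20.5, W- = 34.5, W = min = 20.5, p = 0.472934, fail to reject H0.


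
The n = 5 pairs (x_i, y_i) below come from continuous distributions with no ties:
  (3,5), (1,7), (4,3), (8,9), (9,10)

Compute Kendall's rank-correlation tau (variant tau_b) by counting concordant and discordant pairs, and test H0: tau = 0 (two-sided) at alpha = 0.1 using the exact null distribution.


Step 1: Enumerate the 10 unordered pairs (i,j) with i<j and classify each by sign(x_j-x_i) * sign(y_j-y_i).
  (1,2):dx=-2,dy=+2->D; (1,3):dx=+1,dy=-2->D; (1,4):dx=+5,dy=+4->C; (1,5):dx=+6,dy=+5->C
  (2,3):dx=+3,dy=-4->D; (2,4):dx=+7,dy=+2->C; (2,5):dx=+8,dy=+3->C; (3,4):dx=+4,dy=+6->C
  (3,5):dx=+5,dy=+7->C; (4,5):dx=+1,dy=+1->C
Step 2: C = 7, D = 3, total pairs = 10.
Step 3: tau = (C - D)/(n(n-1)/2) = (7 - 3)/10 = 0.400000.
Step 4: Exact two-sided p-value (enumerate n! = 120 permutations of y under H0): p = 0.483333.
Step 5: alpha = 0.1. fail to reject H0.

tau_b = 0.4000 (C=7, D=3), p = 0.483333, fail to reject H0.


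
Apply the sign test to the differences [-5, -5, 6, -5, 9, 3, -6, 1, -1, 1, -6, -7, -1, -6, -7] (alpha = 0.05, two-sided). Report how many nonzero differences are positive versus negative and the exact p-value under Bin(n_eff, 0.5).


Step 1: Discard zero differences. Original n = 15; n_eff = number of nonzero differences = 15.
Nonzero differences (with sign): -5, -5, +6, -5, +9, +3, -6, +1, -1, +1, -6, -7, -1, -6, -7
Step 2: Count signs: positive = 5, negative = 10.
Step 3: Under H0: P(positive) = 0.5, so the number of positives S ~ Bin(15, 0.5).
Step 4: Two-sided exact p-value = sum of Bin(15,0.5) probabilities at or below the observed probability = 0.301758.
Step 5: alpha = 0.05. fail to reject H0.

n_eff = 15, pos = 5, neg = 10, p = 0.301758, fail to reject H0.


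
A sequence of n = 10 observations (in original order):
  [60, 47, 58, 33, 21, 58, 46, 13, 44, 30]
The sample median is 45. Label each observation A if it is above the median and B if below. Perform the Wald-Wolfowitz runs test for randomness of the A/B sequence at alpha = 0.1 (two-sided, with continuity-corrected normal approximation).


Step 1: Compute median = 45; label A = above, B = below.
Labels in order: AAABBAABBB  (n_A = 5, n_B = 5)
Step 2: Count runs R = 4.
Step 3: Under H0 (random ordering), E[R] = 2*n_A*n_B/(n_A+n_B) + 1 = 2*5*5/10 + 1 = 6.0000.
        Var[R] = 2*n_A*n_B*(2*n_A*n_B - n_A - n_B) / ((n_A+n_B)^2 * (n_A+n_B-1)) = 2000/900 = 2.2222.
        SD[R] = 1.4907.
Step 4: Continuity-corrected z = (R + 0.5 - E[R]) / SD[R] = (4 + 0.5 - 6.0000) / 1.4907 = -1.0062.
Step 5: Two-sided p-value via normal approximation = 2*(1 - Phi(|z|)) = 0.314305.
Step 6: alpha = 0.1. fail to reject H0.

R = 4, z = -1.0062, p = 0.314305, fail to reject H0.


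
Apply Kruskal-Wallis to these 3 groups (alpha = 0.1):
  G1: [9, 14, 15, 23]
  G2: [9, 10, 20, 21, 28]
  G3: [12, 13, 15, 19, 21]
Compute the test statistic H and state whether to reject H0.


Step 1: Combine all N = 14 observations and assign midranks.
sorted (value, group, rank): (9,G1,1.5), (9,G2,1.5), (10,G2,3), (12,G3,4), (13,G3,5), (14,G1,6), (15,G1,7.5), (15,G3,7.5), (19,G3,9), (20,G2,10), (21,G2,11.5), (21,G3,11.5), (23,G1,13), (28,G2,14)
Step 2: Sum ranks within each group.
R_1 = 28 (n_1 = 4)
R_2 = 40 (n_2 = 5)
R_3 = 37 (n_3 = 5)
Step 3: H = 12/(N(N+1)) * sum(R_i^2/n_i) - 3(N+1)
     = 12/(14*15) * (28^2/4 + 40^2/5 + 37^2/5) - 3*15
     = 0.057143 * 789.8 - 45
     = 0.131429.
Step 4: Ties present; correction factor C = 1 - 18/(14^3 - 14) = 0.993407. Corrected H = 0.131429 / 0.993407 = 0.132301.
Step 5: Under H0, H ~ chi^2(2); p-value = 0.935990.
Step 6: alpha = 0.1. fail to reject H0.

H = 0.1323, df = 2, p = 0.935990, fail to reject H0.


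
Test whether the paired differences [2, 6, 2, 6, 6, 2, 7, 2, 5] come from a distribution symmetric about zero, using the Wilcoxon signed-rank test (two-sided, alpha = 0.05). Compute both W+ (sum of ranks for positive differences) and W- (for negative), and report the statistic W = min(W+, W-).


Step 1: Drop any zero differences (none here) and take |d_i|.
|d| = [2, 6, 2, 6, 6, 2, 7, 2, 5]
Step 2: Midrank |d_i| (ties get averaged ranks).
ranks: |2|->2.5, |6|->7, |2|->2.5, |6|->7, |6|->7, |2|->2.5, |7|->9, |2|->2.5, |5|->5
Step 3: Attach original signs; sum ranks with positive sign and with negative sign.
W+ = 2.5 + 7 + 2.5 + 7 + 7 + 2.5 + 9 + 2.5 + 5 = 45
W- = 0 = 0
(Check: W+ + W- = 45 should equal n(n+1)/2 = 45.)
Step 4: Test statistic W = min(W+, W-) = 0.
Step 5: Ties in |d|, so use the tie-corrected normal approximation.
        E[W] = n(n+1)/4 = 9*10/4 = 22.5.
        Tie groups: |d|=2 (t=4), |d|=6 (t=3); sum(t^3 - t) = 84.
        Var[W] = n(n+1)(2n+1)/24 - sum(t^3-t)/48 = 1710/24 - 84/48 = 69.5.
        z = (W - E[W]) / sqrt(Var[W]) = (0 - 22.5) / 8.3367 = -2.6989.
        Two-sided p = 2*Phi(z) = 0.006956.
Step 6: alpha = 0.05. reject H0.

W+ = 45, W- = 0, W = min = 0, p = 0.006956, reject H0.


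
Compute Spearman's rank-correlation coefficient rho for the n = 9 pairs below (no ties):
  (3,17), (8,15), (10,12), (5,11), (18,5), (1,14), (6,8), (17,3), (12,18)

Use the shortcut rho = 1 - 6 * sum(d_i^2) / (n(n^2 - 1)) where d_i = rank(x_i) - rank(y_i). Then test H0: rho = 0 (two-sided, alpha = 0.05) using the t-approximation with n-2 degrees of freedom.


Step 1: Rank x and y separately (midranks; no ties here).
rank(x): 3->2, 8->5, 10->6, 5->3, 18->9, 1->1, 6->4, 17->8, 12->7
rank(y): 17->8, 15->7, 12->5, 11->4, 5->2, 14->6, 8->3, 3->1, 18->9
Step 2: d_i = R_x(i) - R_y(i); compute d_i^2.
  (2-8)^2=36, (5-7)^2=4, (6-5)^2=1, (3-4)^2=1, (9-2)^2=49, (1-6)^2=25, (4-3)^2=1, (8-1)^2=49, (7-9)^2=4
sum(d^2) = 170.
Step 3: rho = 1 - 6*170 / (9*(9^2 - 1)) = 1 - 1020/720 = -0.416667.
Step 4: Under H0, t = rho * sqrt((n-2)/(1-rho^2)) = -1.2127 ~ t(7).
Step 5: Two-sided p-value from the t-distribution with 7 df = 0.264586.
Step 6: alpha = 0.05. fail to reject H0.

rho = -0.4167, p = 0.264586, fail to reject H0 at alpha = 0.05.


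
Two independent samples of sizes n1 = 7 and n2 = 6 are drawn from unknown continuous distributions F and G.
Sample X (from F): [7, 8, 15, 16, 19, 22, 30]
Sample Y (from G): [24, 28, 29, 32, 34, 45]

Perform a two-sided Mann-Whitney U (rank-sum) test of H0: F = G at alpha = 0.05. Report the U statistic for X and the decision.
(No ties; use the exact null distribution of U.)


Step 1: Combine and sort all 13 observations; assign midranks.
sorted (value, group): (7,X), (8,X), (15,X), (16,X), (19,X), (22,X), (24,Y), (28,Y), (29,Y), (30,X), (32,Y), (34,Y), (45,Y)
ranks: 7->1, 8->2, 15->3, 16->4, 19->5, 22->6, 24->7, 28->8, 29->9, 30->10, 32->11, 34->12, 45->13
Step 2: Rank sum for X: R1 = 1 + 2 + 3 + 4 + 5 + 6 + 10 = 31.
Step 3: U_X = R1 - n1(n1+1)/2 = 31 - 7*8/2 = 31 - 28 = 3.
       U_Y = n1*n2 - U_X = 42 - 3 = 39.
Step 4: No ties, so the exact null distribution of U (based on enumerating the C(13,7) = 1716 equally likely rank assignments) gives the two-sided p-value.
Step 5: p-value = 0.008159; compare to alpha = 0.05. reject H0.

U_X = 3, p = 0.008159, reject H0 at alpha = 0.05.


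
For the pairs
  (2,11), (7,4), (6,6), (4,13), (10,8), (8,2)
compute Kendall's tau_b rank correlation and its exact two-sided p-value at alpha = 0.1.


Step 1: Enumerate the 15 unordered pairs (i,j) with i<j and classify each by sign(x_j-x_i) * sign(y_j-y_i).
  (1,2):dx=+5,dy=-7->D; (1,3):dx=+4,dy=-5->D; (1,4):dx=+2,dy=+2->C; (1,5):dx=+8,dy=-3->D
  (1,6):dx=+6,dy=-9->D; (2,3):dx=-1,dy=+2->D; (2,4):dx=-3,dy=+9->D; (2,5):dx=+3,dy=+4->C
  (2,6):dx=+1,dy=-2->D; (3,4):dx=-2,dy=+7->D; (3,5):dx=+4,dy=+2->C; (3,6):dx=+2,dy=-4->D
  (4,5):dx=+6,dy=-5->D; (4,6):dx=+4,dy=-11->D; (5,6):dx=-2,dy=-6->C
Step 2: C = 4, D = 11, total pairs = 15.
Step 3: tau = (C - D)/(n(n-1)/2) = (4 - 11)/15 = -0.466667.
Step 4: Exact two-sided p-value (enumerate n! = 720 permutations of y under H0): p = 0.272222.
Step 5: alpha = 0.1. fail to reject H0.

tau_b = -0.4667 (C=4, D=11), p = 0.272222, fail to reject H0.


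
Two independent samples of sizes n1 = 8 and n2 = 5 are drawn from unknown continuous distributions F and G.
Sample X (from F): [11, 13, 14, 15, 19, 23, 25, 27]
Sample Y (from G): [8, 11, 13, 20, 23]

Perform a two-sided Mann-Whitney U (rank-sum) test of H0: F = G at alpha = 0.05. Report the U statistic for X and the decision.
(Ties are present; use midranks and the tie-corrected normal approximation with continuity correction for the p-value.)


Step 1: Combine and sort all 13 observations; assign midranks.
sorted (value, group): (8,Y), (11,X), (11,Y), (13,X), (13,Y), (14,X), (15,X), (19,X), (20,Y), (23,X), (23,Y), (25,X), (27,X)
ranks: 8->1, 11->2.5, 11->2.5, 13->4.5, 13->4.5, 14->6, 15->7, 19->8, 20->9, 23->10.5, 23->10.5, 25->12, 27->13
Step 2: Rank sum for X: R1 = 2.5 + 4.5 + 6 + 7 + 8 + 10.5 + 12 + 13 = 63.5.
Step 3: U_X = R1 - n1(n1+1)/2 = 63.5 - 8*9/2 = 63.5 - 36 = 27.5.
       U_Y = n1*n2 - U_X = 40 - 27.5 = 12.5.
Step 4: Ties are present, so use the tie-corrected normal approximation (with continuity correction) for the p-value.
Step 5: p-value = 0.303506; compare to alpha = 0.05. fail to reject H0.

U_X = 27.5, p = 0.303506, fail to reject H0 at alpha = 0.05.


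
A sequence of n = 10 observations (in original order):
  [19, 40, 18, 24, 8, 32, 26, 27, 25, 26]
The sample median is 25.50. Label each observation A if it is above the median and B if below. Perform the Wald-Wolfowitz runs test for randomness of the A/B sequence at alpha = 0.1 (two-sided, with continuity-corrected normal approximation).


Step 1: Compute median = 25.50; label A = above, B = below.
Labels in order: BABBBAAABA  (n_A = 5, n_B = 5)
Step 2: Count runs R = 6.
Step 3: Under H0 (random ordering), E[R] = 2*n_A*n_B/(n_A+n_B) + 1 = 2*5*5/10 + 1 = 6.0000.
        Var[R] = 2*n_A*n_B*(2*n_A*n_B - n_A - n_B) / ((n_A+n_B)^2 * (n_A+n_B-1)) = 2000/900 = 2.2222.
        SD[R] = 1.4907.
Step 4: R = E[R], so z = 0 with no continuity correction.
Step 5: Two-sided p-value via normal approximation = 2*(1 - Phi(|z|)) = 1.000000.
Step 6: alpha = 0.1. fail to reject H0.

R = 6, z = 0.0000, p = 1.000000, fail to reject H0.


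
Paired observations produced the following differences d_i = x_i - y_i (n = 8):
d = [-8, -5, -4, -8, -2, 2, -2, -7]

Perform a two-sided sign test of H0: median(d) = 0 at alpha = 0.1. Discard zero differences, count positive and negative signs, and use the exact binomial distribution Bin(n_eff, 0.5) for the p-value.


Step 1: Discard zero differences. Original n = 8; n_eff = number of nonzero differences = 8.
Nonzero differences (with sign): -8, -5, -4, -8, -2, +2, -2, -7
Step 2: Count signs: positive = 1, negative = 7.
Step 3: Under H0: P(positive) = 0.5, so the number of positives S ~ Bin(8, 0.5).
Step 4: Two-sided exact p-value = sum of Bin(8,0.5) probabilities at or below the observed probability = 0.070312.
Step 5: alpha = 0.1. reject H0.

n_eff = 8, pos = 1, neg = 7, p = 0.070312, reject H0.


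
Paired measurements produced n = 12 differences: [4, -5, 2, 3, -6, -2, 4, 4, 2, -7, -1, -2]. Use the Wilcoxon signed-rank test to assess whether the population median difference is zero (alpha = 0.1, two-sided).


Step 1: Drop any zero differences (none here) and take |d_i|.
|d| = [4, 5, 2, 3, 6, 2, 4, 4, 2, 7, 1, 2]
Step 2: Midrank |d_i| (ties get averaged ranks).
ranks: |4|->8, |5|->10, |2|->3.5, |3|->6, |6|->11, |2|->3.5, |4|->8, |4|->8, |2|->3.5, |7|->12, |1|->1, |2|->3.5
Step 3: Attach original signs; sum ranks with positive sign and with negative sign.
W+ = 8 + 3.5 + 6 + 8 + 8 + 3.5 = 37
W- = 10 + 11 + 3.5 + 12 + 1 + 3.5 = 41
(Check: W+ + W- = 78 should equal n(n+1)/2 = 78.)
Step 4: Test statistic W = min(W+, W-) = 37.
Step 5: Ties in |d|, so use the tie-corrected normal approximation.
        E[W] = n(n+1)/4 = 12*13/4 = 39.
        Tie groups: |d|=2 (t=4), |d|=4 (t=3); sum(t^3 - t) = 84.
        Var[W] = n(n+1)(2n+1)/24 - sum(t^3-t)/48 = 3900/24 - 84/48 = 160.75.
        z = (W - E[W]) / sqrt(Var[W]) = (37 - 39) / 12.6787 = -0.1577.
        Two-sided p = 2*Phi(z) = 0.874658.
Step 6: alpha = 0.1. fail to reject H0.

W+ = 37, W- = 41, W = min = 37, p = 0.874658, fail to reject H0.


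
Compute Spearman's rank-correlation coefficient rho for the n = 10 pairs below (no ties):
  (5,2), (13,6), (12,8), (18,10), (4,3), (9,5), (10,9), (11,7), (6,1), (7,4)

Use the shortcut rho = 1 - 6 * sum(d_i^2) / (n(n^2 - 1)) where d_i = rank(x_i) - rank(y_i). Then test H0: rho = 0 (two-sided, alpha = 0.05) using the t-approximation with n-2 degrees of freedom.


Step 1: Rank x and y separately (midranks; no ties here).
rank(x): 5->2, 13->9, 12->8, 18->10, 4->1, 9->5, 10->6, 11->7, 6->3, 7->4
rank(y): 2->2, 6->6, 8->8, 10->10, 3->3, 5->5, 9->9, 7->7, 1->1, 4->4
Step 2: d_i = R_x(i) - R_y(i); compute d_i^2.
  (2-2)^2=0, (9-6)^2=9, (8-8)^2=0, (10-10)^2=0, (1-3)^2=4, (5-5)^2=0, (6-9)^2=9, (7-7)^2=0, (3-1)^2=4, (4-4)^2=0
sum(d^2) = 26.
Step 3: rho = 1 - 6*26 / (10*(10^2 - 1)) = 1 - 156/990 = 0.842424.
Step 4: Under H0, t = rho * sqrt((n-2)/(1-rho^2)) = 4.4222 ~ t(8).
Step 5: Two-sided p-value from the t-distribution with 8 df = 0.002220.
Step 6: alpha = 0.05. reject H0.

rho = 0.8424, p = 0.002220, reject H0 at alpha = 0.05.


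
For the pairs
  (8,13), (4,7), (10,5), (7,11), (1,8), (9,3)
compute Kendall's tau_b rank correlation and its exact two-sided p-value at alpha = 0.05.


Step 1: Enumerate the 15 unordered pairs (i,j) with i<j and classify each by sign(x_j-x_i) * sign(y_j-y_i).
  (1,2):dx=-4,dy=-6->C; (1,3):dx=+2,dy=-8->D; (1,4):dx=-1,dy=-2->C; (1,5):dx=-7,dy=-5->C
  (1,6):dx=+1,dy=-10->D; (2,3):dx=+6,dy=-2->D; (2,4):dx=+3,dy=+4->C; (2,5):dx=-3,dy=+1->D
  (2,6):dx=+5,dy=-4->D; (3,4):dx=-3,dy=+6->D; (3,5):dx=-9,dy=+3->D; (3,6):dx=-1,dy=-2->C
  (4,5):dx=-6,dy=-3->C; (4,6):dx=+2,dy=-8->D; (5,6):dx=+8,dy=-5->D
Step 2: C = 6, D = 9, total pairs = 15.
Step 3: tau = (C - D)/(n(n-1)/2) = (6 - 9)/15 = -0.200000.
Step 4: Exact two-sided p-value (enumerate n! = 720 permutations of y under H0): p = 0.719444.
Step 5: alpha = 0.05. fail to reject H0.

tau_b = -0.2000 (C=6, D=9), p = 0.719444, fail to reject H0.


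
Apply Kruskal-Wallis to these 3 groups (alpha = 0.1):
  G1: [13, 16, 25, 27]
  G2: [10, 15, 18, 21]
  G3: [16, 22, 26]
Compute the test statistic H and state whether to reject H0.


Step 1: Combine all N = 11 observations and assign midranks.
sorted (value, group, rank): (10,G2,1), (13,G1,2), (15,G2,3), (16,G1,4.5), (16,G3,4.5), (18,G2,6), (21,G2,7), (22,G3,8), (25,G1,9), (26,G3,10), (27,G1,11)
Step 2: Sum ranks within each group.
R_1 = 26.5 (n_1 = 4)
R_2 = 17 (n_2 = 4)
R_3 = 22.5 (n_3 = 3)
Step 3: H = 12/(N(N+1)) * sum(R_i^2/n_i) - 3(N+1)
     = 12/(11*12) * (26.5^2/4 + 17^2/4 + 22.5^2/3) - 3*12
     = 0.090909 * 416.562 - 36
     = 1.869318.
Step 4: Ties present; correction factor C = 1 - 6/(11^3 - 11) = 0.995455. Corrected H = 1.869318 / 0.995455 = 1.877854.
Step 5: Under H0, H ~ chi^2(2); p-value = 0.391047.
Step 6: alpha = 0.1. fail to reject H0.

H = 1.8779, df = 2, p = 0.391047, fail to reject H0.


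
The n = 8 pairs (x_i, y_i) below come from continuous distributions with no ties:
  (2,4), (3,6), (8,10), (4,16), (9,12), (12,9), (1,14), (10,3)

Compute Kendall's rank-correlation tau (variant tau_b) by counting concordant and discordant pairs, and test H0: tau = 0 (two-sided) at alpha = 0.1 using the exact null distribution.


Step 1: Enumerate the 28 unordered pairs (i,j) with i<j and classify each by sign(x_j-x_i) * sign(y_j-y_i).
  (1,2):dx=+1,dy=+2->C; (1,3):dx=+6,dy=+6->C; (1,4):dx=+2,dy=+12->C; (1,5):dx=+7,dy=+8->C
  (1,6):dx=+10,dy=+5->C; (1,7):dx=-1,dy=+10->D; (1,8):dx=+8,dy=-1->D; (2,3):dx=+5,dy=+4->C
  (2,4):dx=+1,dy=+10->C; (2,5):dx=+6,dy=+6->C; (2,6):dx=+9,dy=+3->C; (2,7):dx=-2,dy=+8->D
  (2,8):dx=+7,dy=-3->D; (3,4):dx=-4,dy=+6->D; (3,5):dx=+1,dy=+2->C; (3,6):dx=+4,dy=-1->D
  (3,7):dx=-7,dy=+4->D; (3,8):dx=+2,dy=-7->D; (4,5):dx=+5,dy=-4->D; (4,6):dx=+8,dy=-7->D
  (4,7):dx=-3,dy=-2->C; (4,8):dx=+6,dy=-13->D; (5,6):dx=+3,dy=-3->D; (5,7):dx=-8,dy=+2->D
  (5,8):dx=+1,dy=-9->D; (6,7):dx=-11,dy=+5->D; (6,8):dx=-2,dy=-6->C; (7,8):dx=+9,dy=-11->D
Step 2: C = 12, D = 16, total pairs = 28.
Step 3: tau = (C - D)/(n(n-1)/2) = (12 - 16)/28 = -0.142857.
Step 4: Exact two-sided p-value (enumerate n! = 40320 permutations of y under H0): p = 0.719544.
Step 5: alpha = 0.1. fail to reject H0.

tau_b = -0.1429 (C=12, D=16), p = 0.719544, fail to reject H0.


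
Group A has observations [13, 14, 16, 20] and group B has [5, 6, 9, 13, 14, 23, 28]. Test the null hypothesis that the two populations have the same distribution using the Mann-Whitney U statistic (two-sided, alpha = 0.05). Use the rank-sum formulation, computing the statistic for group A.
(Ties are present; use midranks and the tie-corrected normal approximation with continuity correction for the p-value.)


Step 1: Combine and sort all 11 observations; assign midranks.
sorted (value, group): (5,Y), (6,Y), (9,Y), (13,X), (13,Y), (14,X), (14,Y), (16,X), (20,X), (23,Y), (28,Y)
ranks: 5->1, 6->2, 9->3, 13->4.5, 13->4.5, 14->6.5, 14->6.5, 16->8, 20->9, 23->10, 28->11
Step 2: Rank sum for X: R1 = 4.5 + 6.5 + 8 + 9 = 28.
Step 3: U_X = R1 - n1(n1+1)/2 = 28 - 4*5/2 = 28 - 10 = 18.
       U_Y = n1*n2 - U_X = 28 - 18 = 10.
Step 4: Ties are present, so use the tie-corrected normal approximation (with continuity correction) for the p-value.
Step 5: p-value = 0.506393; compare to alpha = 0.05. fail to reject H0.

U_X = 18, p = 0.506393, fail to reject H0 at alpha = 0.05.


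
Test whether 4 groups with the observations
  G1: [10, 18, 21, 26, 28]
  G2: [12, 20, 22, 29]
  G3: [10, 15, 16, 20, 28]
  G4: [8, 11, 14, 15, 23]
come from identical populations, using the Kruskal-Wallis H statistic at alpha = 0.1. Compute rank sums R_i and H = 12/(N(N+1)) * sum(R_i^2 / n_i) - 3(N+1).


Step 1: Combine all N = 19 observations and assign midranks.
sorted (value, group, rank): (8,G4,1), (10,G1,2.5), (10,G3,2.5), (11,G4,4), (12,G2,5), (14,G4,6), (15,G3,7.5), (15,G4,7.5), (16,G3,9), (18,G1,10), (20,G2,11.5), (20,G3,11.5), (21,G1,13), (22,G2,14), (23,G4,15), (26,G1,16), (28,G1,17.5), (28,G3,17.5), (29,G2,19)
Step 2: Sum ranks within each group.
R_1 = 59 (n_1 = 5)
R_2 = 49.5 (n_2 = 4)
R_3 = 48 (n_3 = 5)
R_4 = 33.5 (n_4 = 5)
Step 3: H = 12/(N(N+1)) * sum(R_i^2/n_i) - 3(N+1)
     = 12/(19*20) * (59^2/5 + 49.5^2/4 + 48^2/5 + 33.5^2/5) - 3*20
     = 0.031579 * 1994.01 - 60
     = 2.968816.
Step 4: Ties present; correction factor C = 1 - 24/(19^3 - 19) = 0.996491. Corrected H = 2.968816 / 0.996491 = 2.979269.
Step 5: Under H0, H ~ chi^2(3); p-value = 0.394832.
Step 6: alpha = 0.1. fail to reject H0.

H = 2.9793, df = 3, p = 0.394832, fail to reject H0.


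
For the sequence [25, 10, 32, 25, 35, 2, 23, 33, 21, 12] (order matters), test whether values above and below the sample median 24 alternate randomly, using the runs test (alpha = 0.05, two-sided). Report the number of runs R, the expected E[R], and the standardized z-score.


Step 1: Compute median = 24; label A = above, B = below.
Labels in order: ABAAABBABB  (n_A = 5, n_B = 5)
Step 2: Count runs R = 6.
Step 3: Under H0 (random ordering), E[R] = 2*n_A*n_B/(n_A+n_B) + 1 = 2*5*5/10 + 1 = 6.0000.
        Var[R] = 2*n_A*n_B*(2*n_A*n_B - n_A - n_B) / ((n_A+n_B)^2 * (n_A+n_B-1)) = 2000/900 = 2.2222.
        SD[R] = 1.4907.
Step 4: R = E[R], so z = 0 with no continuity correction.
Step 5: Two-sided p-value via normal approximation = 2*(1 - Phi(|z|)) = 1.000000.
Step 6: alpha = 0.05. fail to reject H0.

R = 6, z = 0.0000, p = 1.000000, fail to reject H0.


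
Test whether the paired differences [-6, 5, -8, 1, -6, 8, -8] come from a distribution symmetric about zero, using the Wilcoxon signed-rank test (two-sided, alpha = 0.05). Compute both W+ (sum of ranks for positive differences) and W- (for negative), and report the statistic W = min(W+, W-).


Step 1: Drop any zero differences (none here) and take |d_i|.
|d| = [6, 5, 8, 1, 6, 8, 8]
Step 2: Midrank |d_i| (ties get averaged ranks).
ranks: |6|->3.5, |5|->2, |8|->6, |1|->1, |6|->3.5, |8|->6, |8|->6
Step 3: Attach original signs; sum ranks with positive sign and with negative sign.
W+ = 2 + 1 + 6 = 9
W- = 3.5 + 6 + 3.5 + 6 = 19
(Check: W+ + W- = 28 should equal n(n+1)/2 = 28.)
Step 4: Test statistic W = min(W+, W-) = 9.
Step 5: Ties in |d|, so use the tie-corrected normal approximation.
        E[W] = n(n+1)/4 = 7*8/4 = 14.
        Tie groups: |d|=6 (t=2), |d|=8 (t=3); sum(t^3 - t) = 30.
        Var[W] = n(n+1)(2n+1)/24 - sum(t^3-t)/48 = 840/24 - 30/48 = 34.375.
        z = (W - E[W]) / sqrt(Var[W]) = (9 - 14) / 5.8630 = -0.8528.
        Two-sided p = 2*Phi(z) = 0.393769.
Step 6: alpha = 0.05. fail to reject H0.

W+ = 9, W- = 19, W = min = 9, p = 0.393769, fail to reject H0.


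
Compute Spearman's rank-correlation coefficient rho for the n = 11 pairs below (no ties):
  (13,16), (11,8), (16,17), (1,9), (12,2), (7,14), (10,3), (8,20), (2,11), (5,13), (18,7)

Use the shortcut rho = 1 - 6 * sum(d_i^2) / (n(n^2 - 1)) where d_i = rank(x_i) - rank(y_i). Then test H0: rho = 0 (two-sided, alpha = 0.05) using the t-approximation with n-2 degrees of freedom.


Step 1: Rank x and y separately (midranks; no ties here).
rank(x): 13->9, 11->7, 16->10, 1->1, 12->8, 7->4, 10->6, 8->5, 2->2, 5->3, 18->11
rank(y): 16->9, 8->4, 17->10, 9->5, 2->1, 14->8, 3->2, 20->11, 11->6, 13->7, 7->3
Step 2: d_i = R_x(i) - R_y(i); compute d_i^2.
  (9-9)^2=0, (7-4)^2=9, (10-10)^2=0, (1-5)^2=16, (8-1)^2=49, (4-8)^2=16, (6-2)^2=16, (5-11)^2=36, (2-6)^2=16, (3-7)^2=16, (11-3)^2=64
sum(d^2) = 238.
Step 3: rho = 1 - 6*238 / (11*(11^2 - 1)) = 1 - 1428/1320 = -0.081818.
Step 4: Under H0, t = rho * sqrt((n-2)/(1-rho^2)) = -0.2463 ~ t(9).
Step 5: Two-sided p-value from the t-distribution with 9 df = 0.810990.
Step 6: alpha = 0.05. fail to reject H0.

rho = -0.0818, p = 0.810990, fail to reject H0 at alpha = 0.05.


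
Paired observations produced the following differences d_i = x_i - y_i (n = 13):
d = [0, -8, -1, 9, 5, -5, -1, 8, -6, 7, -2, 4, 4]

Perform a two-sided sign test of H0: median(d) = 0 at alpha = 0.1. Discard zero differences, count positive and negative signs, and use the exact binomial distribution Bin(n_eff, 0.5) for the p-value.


Step 1: Discard zero differences. Original n = 13; n_eff = number of nonzero differences = 12.
Nonzero differences (with sign): -8, -1, +9, +5, -5, -1, +8, -6, +7, -2, +4, +4
Step 2: Count signs: positive = 6, negative = 6.
Step 3: Under H0: P(positive) = 0.5, so the number of positives S ~ Bin(12, 0.5).
Step 4: Two-sided exact p-value = sum of Bin(12,0.5) probabilities at or below the observed probability = 1.000000.
Step 5: alpha = 0.1. fail to reject H0.

n_eff = 12, pos = 6, neg = 6, p = 1.000000, fail to reject H0.


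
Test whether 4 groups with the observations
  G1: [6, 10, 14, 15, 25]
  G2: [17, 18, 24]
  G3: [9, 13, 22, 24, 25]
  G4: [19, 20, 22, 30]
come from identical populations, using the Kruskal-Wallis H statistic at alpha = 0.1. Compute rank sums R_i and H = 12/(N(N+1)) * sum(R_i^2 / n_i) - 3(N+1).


Step 1: Combine all N = 17 observations and assign midranks.
sorted (value, group, rank): (6,G1,1), (9,G3,2), (10,G1,3), (13,G3,4), (14,G1,5), (15,G1,6), (17,G2,7), (18,G2,8), (19,G4,9), (20,G4,10), (22,G3,11.5), (22,G4,11.5), (24,G2,13.5), (24,G3,13.5), (25,G1,15.5), (25,G3,15.5), (30,G4,17)
Step 2: Sum ranks within each group.
R_1 = 30.5 (n_1 = 5)
R_2 = 28.5 (n_2 = 3)
R_3 = 46.5 (n_3 = 5)
R_4 = 47.5 (n_4 = 4)
Step 3: H = 12/(N(N+1)) * sum(R_i^2/n_i) - 3(N+1)
     = 12/(17*18) * (30.5^2/5 + 28.5^2/3 + 46.5^2/5 + 47.5^2/4) - 3*18
     = 0.039216 * 1453.31 - 54
     = 2.992647.
Step 4: Ties present; correction factor C = 1 - 18/(17^3 - 17) = 0.996324. Corrected H = 2.992647 / 0.996324 = 3.003690.
Step 5: Under H0, H ~ chi^2(3); p-value = 0.391057.
Step 6: alpha = 0.1. fail to reject H0.

H = 3.0037, df = 3, p = 0.391057, fail to reject H0.


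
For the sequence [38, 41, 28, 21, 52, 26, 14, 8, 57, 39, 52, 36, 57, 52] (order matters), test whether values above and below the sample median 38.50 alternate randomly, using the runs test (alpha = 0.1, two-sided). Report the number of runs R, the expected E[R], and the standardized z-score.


Step 1: Compute median = 38.50; label A = above, B = below.
Labels in order: BABBABBBAAABAA  (n_A = 7, n_B = 7)
Step 2: Count runs R = 8.
Step 3: Under H0 (random ordering), E[R] = 2*n_A*n_B/(n_A+n_B) + 1 = 2*7*7/14 + 1 = 8.0000.
        Var[R] = 2*n_A*n_B*(2*n_A*n_B - n_A - n_B) / ((n_A+n_B)^2 * (n_A+n_B-1)) = 8232/2548 = 3.2308.
        SD[R] = 1.7974.
Step 4: R = E[R], so z = 0 with no continuity correction.
Step 5: Two-sided p-value via normal approximation = 2*(1 - Phi(|z|)) = 1.000000.
Step 6: alpha = 0.1. fail to reject H0.

R = 8, z = 0.0000, p = 1.000000, fail to reject H0.


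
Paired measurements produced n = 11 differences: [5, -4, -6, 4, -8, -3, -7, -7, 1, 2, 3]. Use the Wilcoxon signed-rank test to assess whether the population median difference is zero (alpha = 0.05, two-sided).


Step 1: Drop any zero differences (none here) and take |d_i|.
|d| = [5, 4, 6, 4, 8, 3, 7, 7, 1, 2, 3]
Step 2: Midrank |d_i| (ties get averaged ranks).
ranks: |5|->7, |4|->5.5, |6|->8, |4|->5.5, |8|->11, |3|->3.5, |7|->9.5, |7|->9.5, |1|->1, |2|->2, |3|->3.5
Step 3: Attach original signs; sum ranks with positive sign and with negative sign.
W+ = 7 + 5.5 + 1 + 2 + 3.5 = 19
W- = 5.5 + 8 + 11 + 3.5 + 9.5 + 9.5 = 47
(Check: W+ + W- = 66 should equal n(n+1)/2 = 66.)
Step 4: Test statistic W = min(W+, W-) = 19.
Step 5: Ties in |d|, so use the tie-corrected normal approximation.
        E[W] = n(n+1)/4 = 11*12/4 = 33.
        Tie groups: |d|=3 (t=2), |d|=4 (t=2), |d|=7 (t=2); sum(t^3 - t) = 18.
        Var[W] = n(n+1)(2n+1)/24 - sum(t^3-t)/48 = 3036/24 - 18/48 = 126.125.
        z = (W - E[W]) / sqrt(Var[W]) = (19 - 33) / 11.2305 = -1.2466.
        Two-sided p = 2*Phi(z) = 0.212544.
Step 6: alpha = 0.05. fail to reject H0.

W+ = 19, W- = 47, W = min = 19, p = 0.212544, fail to reject H0.


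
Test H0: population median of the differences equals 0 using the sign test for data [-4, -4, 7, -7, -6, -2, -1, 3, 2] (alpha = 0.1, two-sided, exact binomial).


Step 1: Discard zero differences. Original n = 9; n_eff = number of nonzero differences = 9.
Nonzero differences (with sign): -4, -4, +7, -7, -6, -2, -1, +3, +2
Step 2: Count signs: positive = 3, negative = 6.
Step 3: Under H0: P(positive) = 0.5, so the number of positives S ~ Bin(9, 0.5).
Step 4: Two-sided exact p-value = sum of Bin(9,0.5) probabilities at or below the observed probability = 0.507812.
Step 5: alpha = 0.1. fail to reject H0.

n_eff = 9, pos = 3, neg = 6, p = 0.507812, fail to reject H0.


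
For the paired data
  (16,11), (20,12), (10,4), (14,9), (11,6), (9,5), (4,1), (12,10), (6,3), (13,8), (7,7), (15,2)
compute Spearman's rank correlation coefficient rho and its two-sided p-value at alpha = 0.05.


Step 1: Rank x and y separately (midranks; no ties here).
rank(x): 16->11, 20->12, 10->5, 14->9, 11->6, 9->4, 4->1, 12->7, 6->2, 13->8, 7->3, 15->10
rank(y): 11->11, 12->12, 4->4, 9->9, 6->6, 5->5, 1->1, 10->10, 3->3, 8->8, 7->7, 2->2
Step 2: d_i = R_x(i) - R_y(i); compute d_i^2.
  (11-11)^2=0, (12-12)^2=0, (5-4)^2=1, (9-9)^2=0, (6-6)^2=0, (4-5)^2=1, (1-1)^2=0, (7-10)^2=9, (2-3)^2=1, (8-8)^2=0, (3-7)^2=16, (10-2)^2=64
sum(d^2) = 92.
Step 3: rho = 1 - 6*92 / (12*(12^2 - 1)) = 1 - 552/1716 = 0.678322.
Step 4: Under H0, t = rho * sqrt((n-2)/(1-rho^2)) = 2.9194 ~ t(10).
Step 5: Two-sided p-value from the t-distribution with 10 df = 0.015317.
Step 6: alpha = 0.05. reject H0.

rho = 0.6783, p = 0.015317, reject H0 at alpha = 0.05.


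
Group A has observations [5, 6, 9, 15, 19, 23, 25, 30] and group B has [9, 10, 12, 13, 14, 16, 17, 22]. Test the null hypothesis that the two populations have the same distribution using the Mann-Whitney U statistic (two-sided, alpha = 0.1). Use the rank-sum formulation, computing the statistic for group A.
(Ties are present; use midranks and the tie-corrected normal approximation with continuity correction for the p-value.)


Step 1: Combine and sort all 16 observations; assign midranks.
sorted (value, group): (5,X), (6,X), (9,X), (9,Y), (10,Y), (12,Y), (13,Y), (14,Y), (15,X), (16,Y), (17,Y), (19,X), (22,Y), (23,X), (25,X), (30,X)
ranks: 5->1, 6->2, 9->3.5, 9->3.5, 10->5, 12->6, 13->7, 14->8, 15->9, 16->10, 17->11, 19->12, 22->13, 23->14, 25->15, 30->16
Step 2: Rank sum for X: R1 = 1 + 2 + 3.5 + 9 + 12 + 14 + 15 + 16 = 72.5.
Step 3: U_X = R1 - n1(n1+1)/2 = 72.5 - 8*9/2 = 72.5 - 36 = 36.5.
       U_Y = n1*n2 - U_X = 64 - 36.5 = 27.5.
Step 4: Ties are present, so use the tie-corrected normal approximation (with continuity correction) for the p-value.
Step 5: p-value = 0.674198; compare to alpha = 0.1. fail to reject H0.

U_X = 36.5, p = 0.674198, fail to reject H0 at alpha = 0.1.
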